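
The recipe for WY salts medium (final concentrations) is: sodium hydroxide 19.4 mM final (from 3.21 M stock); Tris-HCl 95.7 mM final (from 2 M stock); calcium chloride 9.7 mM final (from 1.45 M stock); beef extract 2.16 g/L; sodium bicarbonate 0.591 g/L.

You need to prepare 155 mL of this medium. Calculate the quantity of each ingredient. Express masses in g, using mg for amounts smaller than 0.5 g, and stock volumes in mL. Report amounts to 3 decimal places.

Scale factor relative to 1 L: 0.155.
sodium hydroxide: dilute stock: 19.4 mM × 155 mL ÷ 3210 mM = 0.937 mL
Tris-HCl: C1V1 = C2V2 → 95.7 mM × 155 mL ÷ 2000 mM = 7.417 mL
calcium chloride: dilute stock: 9.7 mM × 155 mL ÷ 1450 mM = 1.037 mL
beef extract: 2.16 g/L × 0.155 L = 0.3348 g = 334.800 mg
sodium bicarbonate: 0.591 g/L × 0.155 L = 0.091605 g = 91.605 mg

sodium hydroxide 0.937 mL; Tris-HCl 7.417 mL; calcium chloride 1.037 mL; beef extract 334.800 mg; sodium bicarbonate 91.605 mg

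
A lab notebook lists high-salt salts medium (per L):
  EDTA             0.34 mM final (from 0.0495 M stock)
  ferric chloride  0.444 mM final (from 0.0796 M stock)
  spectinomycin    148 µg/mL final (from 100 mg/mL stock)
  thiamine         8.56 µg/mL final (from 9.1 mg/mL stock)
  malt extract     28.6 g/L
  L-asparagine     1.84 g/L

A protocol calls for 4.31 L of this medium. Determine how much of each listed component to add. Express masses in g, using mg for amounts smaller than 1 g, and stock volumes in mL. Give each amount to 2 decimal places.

EDTA 29.60 mL; ferric chloride 24.04 mL; spectinomycin 6.38 mL; thiamine 4.05 mL; malt extract 123.27 g; L-asparagine 7.93 g

Scale factor relative to 1 L: 4.31.
EDTA: dilute stock: 0.34 mM × 4310 mL ÷ 49.5 mM = 29.60 mL
ferric chloride: V = C2·V2/C1 = 0.444 mM × 4310 mL ÷ 79.6 mM = 24.04 mL
spectinomycin: C1V1 = C2V2 → 148 µg/mL × 4310 mL ÷ 100000 µg/mL = 6.38 mL
thiamine: dilute stock: 8.56 µg/mL × 4310 mL ÷ 9100 µg/mL = 4.05 mL
malt extract: 28.6 g/L × 4.31 L = 123.27 g
L-asparagine: 1.84 g/L × 4.31 L = 7.93 g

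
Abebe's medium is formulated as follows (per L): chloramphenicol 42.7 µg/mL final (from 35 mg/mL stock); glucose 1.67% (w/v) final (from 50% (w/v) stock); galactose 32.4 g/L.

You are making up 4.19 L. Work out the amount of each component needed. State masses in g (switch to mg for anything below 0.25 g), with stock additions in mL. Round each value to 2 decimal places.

Working volume: 4.19 L.
chloramphenicol: V = C2·V2/C1 = 42.7 µg/mL × 4190 mL ÷ 35000 µg/mL = 5.11 mL
glucose: C1V1 = C2V2 → 1.67% ÷ 50% × 4190 mL = 139.95 mL
galactose: 32.4 g/L × 4.19 L = 135.76 g

chloramphenicol 5.11 mL; glucose 139.95 mL; galactose 135.76 g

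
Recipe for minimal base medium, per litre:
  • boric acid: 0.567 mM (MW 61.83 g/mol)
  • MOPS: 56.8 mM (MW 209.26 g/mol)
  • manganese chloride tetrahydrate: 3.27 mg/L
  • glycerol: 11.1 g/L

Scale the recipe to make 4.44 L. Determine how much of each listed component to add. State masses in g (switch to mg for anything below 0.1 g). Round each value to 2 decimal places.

boric acid 0.16 g; MOPS 52.77 g; manganese chloride tetrahydrate 14.52 mg; glycerol 49.28 g

Scale factor relative to 1 L: 4.44.
boric acid: 0.567 mmol/L × 61.83 g/mol × 4.44 L ÷ 1000 = 0.16 g
MOPS: 56.8 mmol/L × 209.26 g/mol × 4.44 L ÷ 1000 = 52.77 g
manganese chloride tetrahydrate: 3.27 mg/L × 4.44 L = 14.52 mg
glycerol: 11.1 g/L × 4.44 L = 49.28 g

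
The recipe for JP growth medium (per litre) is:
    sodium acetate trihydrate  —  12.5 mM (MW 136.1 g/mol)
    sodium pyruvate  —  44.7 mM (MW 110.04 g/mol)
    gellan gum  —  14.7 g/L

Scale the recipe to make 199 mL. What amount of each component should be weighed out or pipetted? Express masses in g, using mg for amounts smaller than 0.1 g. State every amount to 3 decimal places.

sodium acetate trihydrate 0.339 g; sodium pyruvate 0.979 g; gellan gum 2.925 g

Target volume = 199 mL = 0.199 L.
sodium acetate trihydrate: 12.5 mmol/L × 136.1 g/mol × 0.199 L ÷ 1000 = 0.339 g
sodium pyruvate: 44.7 mmol/L × 110.04 g/mol × 0.199 L ÷ 1000 = 0.979 g
gellan gum: 14.7 g/L × 0.199 L = 2.925 g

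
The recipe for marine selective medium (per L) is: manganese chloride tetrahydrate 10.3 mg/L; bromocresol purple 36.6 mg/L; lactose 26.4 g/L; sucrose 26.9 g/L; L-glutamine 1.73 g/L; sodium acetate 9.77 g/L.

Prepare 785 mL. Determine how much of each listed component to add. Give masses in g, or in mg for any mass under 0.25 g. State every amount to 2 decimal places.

Target volume = 785 mL = 0.785 L.
manganese chloride tetrahydrate: 10.3 mg/L × 0.785 L = 8.09 mg
bromocresol purple: 36.6 mg/L × 0.785 L = 28.73 mg
lactose: 26.4 g/L × 0.785 L = 20.72 g
sucrose: 26.9 g/L × 0.785 L = 21.12 g
L-glutamine: 1.73 g/L × 0.785 L = 1.36 g
sodium acetate: 9.77 g/L × 0.785 L = 7.67 g

manganese chloride tetrahydrate 8.09 mg; bromocresol purple 28.73 mg; lactose 20.72 g; sucrose 21.12 g; L-glutamine 1.36 g; sodium acetate 7.67 g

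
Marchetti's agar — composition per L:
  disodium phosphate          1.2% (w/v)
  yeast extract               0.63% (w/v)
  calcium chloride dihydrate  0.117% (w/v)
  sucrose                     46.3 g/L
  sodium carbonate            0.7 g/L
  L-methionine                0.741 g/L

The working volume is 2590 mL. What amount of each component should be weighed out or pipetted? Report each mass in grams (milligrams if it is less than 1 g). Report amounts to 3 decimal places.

Scale factor relative to 1 L: 2.59.
disodium phosphate: 1.2 g per 100 mL × 2590 mL ÷ 100 = 31.080 g
yeast extract: 0.63 g per 100 mL × 2590 mL ÷ 100 = 16.317 g
calcium chloride dihydrate: 0.117 g per 100 mL × 2590 mL ÷ 100 = 3.030 g
sucrose: 46.3 g/L × 2.59 L = 119.917 g
sodium carbonate: 0.7 g/L × 2.59 L = 1.813 g
L-methionine: 0.741 g/L × 2.59 L = 1.919 g

disodium phosphate 31.080 g; yeast extract 16.317 g; calcium chloride dihydrate 3.030 g; sucrose 119.917 g; sodium carbonate 1.813 g; L-methionine 1.919 g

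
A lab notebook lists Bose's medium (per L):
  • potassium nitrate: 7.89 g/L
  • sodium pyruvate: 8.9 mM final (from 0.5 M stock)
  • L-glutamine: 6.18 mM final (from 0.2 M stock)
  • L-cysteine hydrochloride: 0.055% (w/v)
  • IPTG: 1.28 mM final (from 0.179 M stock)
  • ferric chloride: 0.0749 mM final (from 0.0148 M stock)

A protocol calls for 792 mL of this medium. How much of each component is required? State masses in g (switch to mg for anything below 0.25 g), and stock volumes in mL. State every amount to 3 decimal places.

Target volume = 792 mL = 0.792 L.
potassium nitrate: 7.89 g/L × 0.792 L = 6.249 g
sodium pyruvate: V = C2·V2/C1 = 8.9 mM × 792 mL ÷ 500 mM = 14.098 mL
L-glutamine: dilute stock: 6.18 mM × 792 mL ÷ 200 mM = 24.473 mL
L-cysteine hydrochloride: 0.055 g per 100 mL × 792 mL ÷ 100 = 0.436 g
IPTG: C1V1 = C2V2 → 1.28 mM × 792 mL ÷ 179 mM = 5.663 mL
ferric chloride: dilute stock: 0.0749 mM × 792 mL ÷ 14.8 mM = 4.008 mL

potassium nitrate 6.249 g; sodium pyruvate 14.098 mL; L-glutamine 24.473 mL; L-cysteine hydrochloride 0.436 g; IPTG 5.663 mL; ferric chloride 4.008 mL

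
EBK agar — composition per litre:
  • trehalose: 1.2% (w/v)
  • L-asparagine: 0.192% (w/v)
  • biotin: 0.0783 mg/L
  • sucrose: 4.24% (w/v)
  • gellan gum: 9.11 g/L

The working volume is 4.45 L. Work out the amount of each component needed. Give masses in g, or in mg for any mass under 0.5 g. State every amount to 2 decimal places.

Scale factor relative to 1 L: 4.45.
trehalose: 1.2 g per 100 mL × 4450 mL ÷ 100 = 53.40 g
L-asparagine: 0.192 g per 100 mL × 4450 mL ÷ 100 = 8.54 g
biotin: 0.0783 mg/L × 4.45 L = 0.35 mg
sucrose: 4.24% w/v = 42.4 g/L → 42.4 × 4.45 L = 188.68 g
gellan gum: 9.11 g/L × 4.45 L = 40.54 g

trehalose 53.40 g; L-asparagine 8.54 g; biotin 0.35 mg; sucrose 188.68 g; gellan gum 40.54 g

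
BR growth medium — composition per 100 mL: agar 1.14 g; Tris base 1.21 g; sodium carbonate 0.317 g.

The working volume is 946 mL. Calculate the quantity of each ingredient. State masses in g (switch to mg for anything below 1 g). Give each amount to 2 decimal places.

Ratio of target to recipe volume: 946 / 100 = 9.46.
agar: 1.14 g × (946 mL / 100 mL) = 10.78 g
Tris base: 1.21 g × (946 mL / 100 mL) = 11.45 g
sodium carbonate: 0.317 g × (946 mL / 100 mL) = 3.00 g

agar 10.78 g; Tris base 11.45 g; sodium carbonate 3.00 g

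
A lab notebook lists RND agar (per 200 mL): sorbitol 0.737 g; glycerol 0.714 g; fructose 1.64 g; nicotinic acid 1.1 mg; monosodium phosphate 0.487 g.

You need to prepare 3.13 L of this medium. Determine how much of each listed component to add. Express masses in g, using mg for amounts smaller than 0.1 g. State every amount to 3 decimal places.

sorbitol 11.534 g; glycerol 11.174 g; fructose 25.666 g; nicotinic acid 17.215 mg; monosodium phosphate 7.622 g

Ratio of target to recipe volume: 3130 / 200 = 15.65.
sorbitol: 0.737 g × (3130 mL / 200 mL) = 11.534 g
glycerol: 0.714 g × (3130 mL / 200 mL) = 11.174 g
fructose: 1.64 g × (3130 mL / 200 mL) = 25.666 g
nicotinic acid: 1.1 mg × (3130 mL / 200 mL) = 17.215 mg
monosodium phosphate: 0.487 g × (3130 mL / 200 mL) = 7.622 g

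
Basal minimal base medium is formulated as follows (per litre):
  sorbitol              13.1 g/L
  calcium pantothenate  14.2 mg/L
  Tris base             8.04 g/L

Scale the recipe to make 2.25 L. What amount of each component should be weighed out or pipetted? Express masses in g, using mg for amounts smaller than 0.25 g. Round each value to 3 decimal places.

Scale factor relative to 1 L: 2.25.
sorbitol: 13.1 g/L × 2.25 L = 29.475 g
calcium pantothenate: 14.2 mg/L × 2.25 L = 31.950 mg
Tris base: 8.04 g/L × 2.25 L = 18.090 g

sorbitol 29.475 g; calcium pantothenate 31.950 mg; Tris base 18.090 g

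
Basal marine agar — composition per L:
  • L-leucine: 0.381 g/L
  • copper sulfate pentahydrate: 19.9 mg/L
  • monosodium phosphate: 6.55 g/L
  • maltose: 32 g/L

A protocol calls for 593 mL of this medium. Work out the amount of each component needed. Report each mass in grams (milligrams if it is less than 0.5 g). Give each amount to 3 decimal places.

Scale factor relative to 1 L: 0.593.
L-leucine: 0.381 g/L × 0.593 L = 0.225933 g = 225.933 mg
copper sulfate pentahydrate: 19.9 mg/L × 0.593 L = 11.801 mg
monosodium phosphate: 6.55 g/L × 0.593 L = 3.884 g
maltose: 32 g/L × 0.593 L = 18.976 g

L-leucine 225.933 mg; copper sulfate pentahydrate 11.801 mg; monosodium phosphate 3.884 g; maltose 18.976 g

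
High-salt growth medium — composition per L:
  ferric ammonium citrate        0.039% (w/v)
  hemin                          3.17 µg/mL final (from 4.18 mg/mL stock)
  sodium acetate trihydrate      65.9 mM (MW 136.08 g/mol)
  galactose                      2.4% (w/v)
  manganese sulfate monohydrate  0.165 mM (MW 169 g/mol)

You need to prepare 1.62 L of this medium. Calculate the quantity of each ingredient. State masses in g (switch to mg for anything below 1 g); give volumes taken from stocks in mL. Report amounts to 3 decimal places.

Working volume: 1.62 L.
ferric ammonium citrate: 0.039 g per 100 mL × 1620 mL ÷ 100 = 0.6318 g = 631.800 mg
hemin: V = C2·V2/C1 = 3.17 µg/mL × 1620 mL ÷ 4180 µg/mL = 1.229 mL
sodium acetate trihydrate: 65.9 mmol/L × 136.08 g/mol × 1.62 L ÷ 1000 = 14.528 g
galactose: 2.4% w/v = 24 g/L → 24 × 1.62 L = 38.880 g
manganese sulfate monohydrate: 0.165 mmol/L × 169 mg/mmol × 1.62 L = 45.174 mg

ferric ammonium citrate 631.800 mg; hemin 1.229 mL; sodium acetate trihydrate 14.528 g; galactose 38.880 g; manganese sulfate monohydrate 45.174 mg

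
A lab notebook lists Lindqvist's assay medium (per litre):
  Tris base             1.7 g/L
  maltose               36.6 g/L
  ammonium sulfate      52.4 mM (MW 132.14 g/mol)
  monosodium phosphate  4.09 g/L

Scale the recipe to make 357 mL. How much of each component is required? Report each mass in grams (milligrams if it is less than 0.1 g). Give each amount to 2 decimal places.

Tris base 0.61 g; maltose 13.07 g; ammonium sulfate 2.47 g; monosodium phosphate 1.46 g

Scale factor relative to 1 L: 0.357.
Tris base: 1.7 g/L × 0.357 L = 0.61 g
maltose: 36.6 g/L × 0.357 L = 13.07 g
ammonium sulfate: 52.4 mmol/L × 132.14 g/mol × 0.357 L ÷ 1000 = 2.47 g
monosodium phosphate: 4.09 g/L × 0.357 L = 1.46 g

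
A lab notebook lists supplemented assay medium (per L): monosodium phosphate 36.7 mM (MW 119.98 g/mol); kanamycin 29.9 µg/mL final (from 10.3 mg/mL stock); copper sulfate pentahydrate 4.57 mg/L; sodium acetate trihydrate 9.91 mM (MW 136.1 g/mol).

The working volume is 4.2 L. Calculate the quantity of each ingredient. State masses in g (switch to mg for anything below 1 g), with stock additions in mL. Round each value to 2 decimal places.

monosodium phosphate 18.49 g; kanamycin 12.19 mL; copper sulfate pentahydrate 19.19 mg; sodium acetate trihydrate 5.66 g

Scale factor relative to 1 L: 4.2.
monosodium phosphate: 36.7 mmol/L × 119.98 g/mol × 4.2 L ÷ 1000 = 18.49 g
kanamycin: C1V1 = C2V2 → 29.9 µg/mL × 4200 mL ÷ 10300 µg/mL = 12.19 mL
copper sulfate pentahydrate: 4.57 mg/L × 4.2 L = 19.19 mg
sodium acetate trihydrate: 9.91 mmol/L × 136.1 g/mol × 4.2 L ÷ 1000 = 5.66 g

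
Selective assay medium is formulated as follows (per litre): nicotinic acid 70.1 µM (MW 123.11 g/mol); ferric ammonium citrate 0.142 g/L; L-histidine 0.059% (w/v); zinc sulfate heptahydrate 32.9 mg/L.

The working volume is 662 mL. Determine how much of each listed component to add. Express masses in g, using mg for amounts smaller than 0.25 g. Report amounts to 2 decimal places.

nicotinic acid 5.71 mg; ferric ammonium citrate 94.00 mg; L-histidine 0.39 g; zinc sulfate heptahydrate 21.78 mg

Target volume = 662 mL = 0.662 L.
nicotinic acid: 70.1 µmol/L × 123.11 g/mol × 0.662 L ÷ 1000 = 5.71 mg
ferric ammonium citrate: 0.142 g/L × 0.662 L = 0.094004 g = 94.00 mg
L-histidine: 0.059% w/v = 0.59 g/L → 0.59 × 0.662 L = 0.39 g
zinc sulfate heptahydrate: 32.9 mg/L × 0.662 L = 21.78 mg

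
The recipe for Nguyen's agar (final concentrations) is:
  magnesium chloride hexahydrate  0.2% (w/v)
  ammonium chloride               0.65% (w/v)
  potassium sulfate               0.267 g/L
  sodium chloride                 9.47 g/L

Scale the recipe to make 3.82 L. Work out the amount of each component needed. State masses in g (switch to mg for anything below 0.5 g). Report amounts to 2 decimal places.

magnesium chloride hexahydrate 7.64 g; ammonium chloride 24.83 g; potassium sulfate 1.02 g; sodium chloride 36.18 g

Scale factor relative to 1 L: 3.82.
magnesium chloride hexahydrate: 0.2 g per 100 mL × 3820 mL ÷ 100 = 7.64 g
ammonium chloride: 0.65 g per 100 mL × 3820 mL ÷ 100 = 24.83 g
potassium sulfate: 0.267 g/L × 3.82 L = 1.02 g
sodium chloride: 9.47 g/L × 3.82 L = 36.18 g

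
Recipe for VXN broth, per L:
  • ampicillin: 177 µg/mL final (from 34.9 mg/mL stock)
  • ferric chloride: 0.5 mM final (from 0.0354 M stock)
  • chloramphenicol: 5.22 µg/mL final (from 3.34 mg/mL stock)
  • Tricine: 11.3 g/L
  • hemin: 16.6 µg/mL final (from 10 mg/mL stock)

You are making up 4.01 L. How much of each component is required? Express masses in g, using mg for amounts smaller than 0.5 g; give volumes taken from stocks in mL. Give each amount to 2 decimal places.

Scale factor relative to 1 L: 4.01.
ampicillin: dilute stock: 177 µg/mL × 4010 mL ÷ 34900 µg/mL = 20.34 mL
ferric chloride: dilute stock: 0.5 mM × 4010 mL ÷ 35.4 mM = 56.64 mL
chloramphenicol: dilute stock: 5.22 µg/mL × 4010 mL ÷ 3340 µg/mL = 6.27 mL
Tricine: 11.3 g/L × 4.01 L = 45.31 g
hemin: C1V1 = C2V2 → 16.6 µg/mL × 4010 mL ÷ 10000 µg/mL = 6.66 mL

ampicillin 20.34 mL; ferric chloride 56.64 mL; chloramphenicol 6.27 mL; Tricine 45.31 g; hemin 6.66 mL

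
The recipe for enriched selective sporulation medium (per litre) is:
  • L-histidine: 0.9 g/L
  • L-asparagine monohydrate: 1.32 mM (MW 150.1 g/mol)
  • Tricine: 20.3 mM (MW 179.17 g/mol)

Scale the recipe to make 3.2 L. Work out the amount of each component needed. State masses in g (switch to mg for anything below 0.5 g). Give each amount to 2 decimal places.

L-histidine 2.88 g; L-asparagine monohydrate 0.63 g; Tricine 11.64 g

Working volume: 3.2 L.
L-histidine: 0.9 g/L × 3.2 L = 2.88 g
L-asparagine monohydrate: 1.32 mmol/L × 150.1 g/mol × 3.2 L ÷ 1000 = 0.63 g
Tricine: 20.3 mmol/L × 179.17 g/mol × 3.2 L ÷ 1000 = 11.64 g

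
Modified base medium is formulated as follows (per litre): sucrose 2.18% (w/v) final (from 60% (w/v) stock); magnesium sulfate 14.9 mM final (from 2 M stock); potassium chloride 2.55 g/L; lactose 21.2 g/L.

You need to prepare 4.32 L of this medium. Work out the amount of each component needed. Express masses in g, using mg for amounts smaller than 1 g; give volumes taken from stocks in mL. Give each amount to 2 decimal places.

Working volume: 4.32 L.
sucrose: V = C2·V2/C1 = 2.18% ÷ 60% × 4320 mL = 156.96 mL
magnesium sulfate: C1V1 = C2V2 → 14.9 mM × 4320 mL ÷ 2000 mM = 32.18 mL
potassium chloride: 2.55 g/L × 4.32 L = 11.02 g
lactose: 21.2 g/L × 4.32 L = 91.58 g

sucrose 156.96 mL; magnesium sulfate 32.18 mL; potassium chloride 11.02 g; lactose 91.58 g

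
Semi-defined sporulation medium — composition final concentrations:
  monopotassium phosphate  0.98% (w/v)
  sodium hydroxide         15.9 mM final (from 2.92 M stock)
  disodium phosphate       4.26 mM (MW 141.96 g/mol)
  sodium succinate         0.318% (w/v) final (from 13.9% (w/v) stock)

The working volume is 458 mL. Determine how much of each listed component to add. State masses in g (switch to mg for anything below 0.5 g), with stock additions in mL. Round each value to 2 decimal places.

monopotassium phosphate 4.49 g; sodium hydroxide 2.49 mL; disodium phosphate 276.98 mg; sodium succinate 10.48 mL

Target volume = 458 mL = 0.458 L.
monopotassium phosphate: 0.98 g per 100 mL × 458 mL ÷ 100 = 4.49 g
sodium hydroxide: V = C2·V2/C1 = 15.9 mM × 458 mL ÷ 2920 mM = 2.49 mL
disodium phosphate: 4.26 mmol/L × 141.96 mg/mmol × 0.458 L = 276.98 mg
sodium succinate: dilute stock: 0.318% ÷ 13.9% × 458 mL = 10.48 mL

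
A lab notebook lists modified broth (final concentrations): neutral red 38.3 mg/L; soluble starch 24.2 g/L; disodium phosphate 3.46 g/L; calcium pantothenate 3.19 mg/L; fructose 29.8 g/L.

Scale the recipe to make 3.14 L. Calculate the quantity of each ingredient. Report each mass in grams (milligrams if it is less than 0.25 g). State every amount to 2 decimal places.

Working volume: 3.14 L.
neutral red: 38.3 mg/L × 3.14 L = 120.26 mg
soluble starch: 24.2 g/L × 3.14 L = 75.99 g
disodium phosphate: 3.46 g/L × 3.14 L = 10.86 g
calcium pantothenate: 3.19 mg/L × 3.14 L = 10.02 mg
fructose: 29.8 g/L × 3.14 L = 93.57 g

neutral red 120.26 mg; soluble starch 75.99 g; disodium phosphate 10.86 g; calcium pantothenate 10.02 mg; fructose 93.57 g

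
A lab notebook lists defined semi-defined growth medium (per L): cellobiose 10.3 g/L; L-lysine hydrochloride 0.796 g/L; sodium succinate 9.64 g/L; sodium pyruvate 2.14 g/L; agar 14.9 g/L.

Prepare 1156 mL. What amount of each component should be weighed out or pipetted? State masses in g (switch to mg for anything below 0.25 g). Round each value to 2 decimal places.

Target volume = 1156 mL = 1.156 L.
cellobiose: 10.3 g/L × 1.156 L = 11.91 g
L-lysine hydrochloride: 0.796 g/L × 1.156 L = 0.92 g
sodium succinate: 9.64 g/L × 1.156 L = 11.14 g
sodium pyruvate: 2.14 g/L × 1.156 L = 2.47 g
agar: 14.9 g/L × 1.156 L = 17.22 g

cellobiose 11.91 g; L-lysine hydrochloride 0.92 g; sodium succinate 11.14 g; sodium pyruvate 2.47 g; agar 17.22 g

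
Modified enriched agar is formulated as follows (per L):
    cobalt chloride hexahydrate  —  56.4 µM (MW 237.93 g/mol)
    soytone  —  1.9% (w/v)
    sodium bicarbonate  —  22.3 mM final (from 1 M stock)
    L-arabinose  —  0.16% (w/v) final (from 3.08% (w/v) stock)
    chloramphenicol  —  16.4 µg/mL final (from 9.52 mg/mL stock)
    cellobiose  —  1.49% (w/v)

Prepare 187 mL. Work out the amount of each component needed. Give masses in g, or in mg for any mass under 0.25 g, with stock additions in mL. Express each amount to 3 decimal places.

cobalt chloride hexahydrate 2.509 mg; soytone 3.553 g; sodium bicarbonate 4.170 mL; L-arabinose 9.714 mL; chloramphenicol 0.322 mL; cellobiose 2.786 g

Working volume: 187 mL = 0.187 L.
cobalt chloride hexahydrate: 56.4 µmol/L × 237.93 g/mol × 0.187 L ÷ 1000 = 2.509 mg
soytone: 1.9 g per 100 mL × 187 mL ÷ 100 = 3.553 g
sodium bicarbonate: C1V1 = C2V2 → 22.3 mM × 187 mL ÷ 1000 mM = 4.170 mL
L-arabinose: C1V1 = C2V2 → 0.16% ÷ 3.08% × 187 mL = 9.714 mL
chloramphenicol: dilute stock: 16.4 µg/mL × 187 mL ÷ 9520 µg/mL = 0.322 mL
cellobiose: 1.49% w/v = 14.9 g/L → 14.9 × 0.187 L = 2.786 g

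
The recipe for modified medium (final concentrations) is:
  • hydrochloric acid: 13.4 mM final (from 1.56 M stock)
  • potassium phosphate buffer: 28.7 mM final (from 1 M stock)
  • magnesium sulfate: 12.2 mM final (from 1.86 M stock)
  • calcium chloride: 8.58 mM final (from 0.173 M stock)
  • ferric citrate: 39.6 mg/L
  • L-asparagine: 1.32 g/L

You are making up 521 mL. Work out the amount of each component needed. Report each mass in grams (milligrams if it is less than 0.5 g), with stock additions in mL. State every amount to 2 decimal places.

hydrochloric acid 4.48 mL; potassium phosphate buffer 14.95 mL; magnesium sulfate 3.42 mL; calcium chloride 25.84 mL; ferric citrate 20.63 mg; L-asparagine 0.69 g

Working volume: 521 mL = 0.521 L.
hydrochloric acid: V = C2·V2/C1 = 13.4 mM × 521 mL ÷ 1560 mM = 4.48 mL
potassium phosphate buffer: V = C2·V2/C1 = 28.7 mM × 521 mL ÷ 1000 mM = 14.95 mL
magnesium sulfate: dilute stock: 12.2 mM × 521 mL ÷ 1860 mM = 3.42 mL
calcium chloride: dilute stock: 8.58 mM × 521 mL ÷ 173 mM = 25.84 mL
ferric citrate: 39.6 mg/L × 0.521 L = 20.63 mg
L-asparagine: 1.32 g/L × 0.521 L = 0.69 g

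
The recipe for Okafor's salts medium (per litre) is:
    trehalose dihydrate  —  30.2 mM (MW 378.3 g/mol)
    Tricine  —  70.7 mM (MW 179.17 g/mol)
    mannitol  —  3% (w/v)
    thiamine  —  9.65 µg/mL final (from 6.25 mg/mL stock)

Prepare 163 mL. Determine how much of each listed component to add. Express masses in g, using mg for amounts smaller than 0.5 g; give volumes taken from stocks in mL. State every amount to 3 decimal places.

Target volume = 163 mL = 0.163 L.
trehalose dihydrate: 30.2 mmol/L × 378.3 g/mol × 0.163 L ÷ 1000 = 1.862 g
Tricine: 70.7 mmol/L × 179.17 g/mol × 0.163 L ÷ 1000 = 2.065 g
mannitol: 3% w/v = 30 g/L → 30 × 0.163 L = 4.890 g
thiamine: dilute stock: 9.65 µg/mL × 163 mL ÷ 6250 µg/mL = 0.252 mL

trehalose dihydrate 1.862 g; Tricine 2.065 g; mannitol 4.890 g; thiamine 0.252 mL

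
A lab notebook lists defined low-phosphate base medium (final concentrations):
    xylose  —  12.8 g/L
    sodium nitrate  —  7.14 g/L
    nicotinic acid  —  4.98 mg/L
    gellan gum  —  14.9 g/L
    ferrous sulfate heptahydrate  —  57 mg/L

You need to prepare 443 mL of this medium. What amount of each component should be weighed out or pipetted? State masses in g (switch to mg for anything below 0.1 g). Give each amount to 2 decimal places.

xylose 5.67 g; sodium nitrate 3.16 g; nicotinic acid 2.21 mg; gellan gum 6.60 g; ferrous sulfate heptahydrate 25.25 mg

Target volume = 443 mL = 0.443 L.
xylose: 12.8 g/L × 0.443 L = 5.67 g
sodium nitrate: 7.14 g/L × 0.443 L = 3.16 g
nicotinic acid: 4.98 mg/L × 0.443 L = 2.21 mg
gellan gum: 14.9 g/L × 0.443 L = 6.60 g
ferrous sulfate heptahydrate: 57 mg/L × 0.443 L = 25.25 mg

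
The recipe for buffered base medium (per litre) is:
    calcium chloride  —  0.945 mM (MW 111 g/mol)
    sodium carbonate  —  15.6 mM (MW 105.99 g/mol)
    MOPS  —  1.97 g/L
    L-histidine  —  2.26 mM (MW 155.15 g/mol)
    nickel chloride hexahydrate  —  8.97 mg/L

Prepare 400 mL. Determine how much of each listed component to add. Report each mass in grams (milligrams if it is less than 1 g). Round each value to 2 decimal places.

calcium chloride 41.96 mg; sodium carbonate 661.38 mg; MOPS 788.00 mg; L-histidine 140.26 mg; nickel chloride hexahydrate 3.59 mg

Scale factor relative to 1 L: 0.4.
calcium chloride: 0.945 mmol/L × 111 mg/mmol × 0.4 L = 41.96 mg
sodium carbonate: 15.6 mmol/L × 105.99 mg/mmol × 0.4 L = 661.38 mg
MOPS: 1.97 g/L × 0.4 L = 0.788 g = 788.00 mg
L-histidine: 2.26 mmol/L × 155.15 mg/mmol × 0.4 L = 140.26 mg
nickel chloride hexahydrate: 8.97 mg/L × 0.4 L = 3.59 mg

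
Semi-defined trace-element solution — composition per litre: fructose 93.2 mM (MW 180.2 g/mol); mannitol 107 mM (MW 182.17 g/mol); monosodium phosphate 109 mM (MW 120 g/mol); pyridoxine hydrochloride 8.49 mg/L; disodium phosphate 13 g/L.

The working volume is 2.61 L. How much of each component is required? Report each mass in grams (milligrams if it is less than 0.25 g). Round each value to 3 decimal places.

fructose 43.834 g; mannitol 50.875 g; monosodium phosphate 34.139 g; pyridoxine hydrochloride 22.159 mg; disodium phosphate 33.930 g

Scale factor relative to 1 L: 2.61.
fructose: 93.2 mmol/L × 180.2 g/mol × 2.61 L ÷ 1000 = 43.834 g
mannitol: 107 mmol/L × 182.17 g/mol × 2.61 L ÷ 1000 = 50.875 g
monosodium phosphate: 109 mmol/L × 120 g/mol × 2.61 L ÷ 1000 = 34.139 g
pyridoxine hydrochloride: 8.49 mg/L × 2.61 L = 22.159 mg
disodium phosphate: 13 g/L × 2.61 L = 33.930 g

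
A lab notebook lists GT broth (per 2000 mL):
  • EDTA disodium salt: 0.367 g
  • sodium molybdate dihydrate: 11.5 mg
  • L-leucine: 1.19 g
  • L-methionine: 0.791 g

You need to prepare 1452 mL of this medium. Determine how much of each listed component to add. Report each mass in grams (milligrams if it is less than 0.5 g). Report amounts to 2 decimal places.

EDTA disodium salt 266.44 mg; sodium molybdate dihydrate 8.35 mg; L-leucine 0.86 g; L-methionine 0.57 g

Ratio of target to recipe volume: 1452 / 2000 = 0.726.
EDTA disodium salt: 0.367 g × (1452 mL / 2000 mL) = 0.266442 g = 266.44 mg
sodium molybdate dihydrate: 11.5 mg × (1452 mL / 2000 mL) = 8.35 mg
L-leucine: 1.19 g × (1452 mL / 2000 mL) = 0.86 g
L-methionine: 0.791 g × (1452 mL / 2000 mL) = 0.57 g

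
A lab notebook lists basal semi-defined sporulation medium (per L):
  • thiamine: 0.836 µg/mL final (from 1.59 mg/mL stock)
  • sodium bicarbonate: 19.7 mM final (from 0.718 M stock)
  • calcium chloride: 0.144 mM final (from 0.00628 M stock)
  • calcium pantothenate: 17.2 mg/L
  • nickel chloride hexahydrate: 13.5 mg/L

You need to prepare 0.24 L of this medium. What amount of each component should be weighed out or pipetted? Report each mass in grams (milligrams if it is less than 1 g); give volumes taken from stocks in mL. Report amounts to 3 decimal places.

Scale factor relative to 1 L: 0.24.
thiamine: V = C2·V2/C1 = 0.836 µg/mL × 240 mL ÷ 1590 µg/mL = 0.126 mL
sodium bicarbonate: V = C2·V2/C1 = 19.7 mM × 240 mL ÷ 718 mM = 6.585 mL
calcium chloride: dilute stock: 0.144 mM × 240 mL ÷ 6.28 mM = 5.503 mL
calcium pantothenate: 17.2 mg/L × 0.24 L = 4.128 mg
nickel chloride hexahydrate: 13.5 mg/L × 0.24 L = 3.240 mg

thiamine 0.126 mL; sodium bicarbonate 6.585 mL; calcium chloride 5.503 mL; calcium pantothenate 4.128 mg; nickel chloride hexahydrate 3.240 mg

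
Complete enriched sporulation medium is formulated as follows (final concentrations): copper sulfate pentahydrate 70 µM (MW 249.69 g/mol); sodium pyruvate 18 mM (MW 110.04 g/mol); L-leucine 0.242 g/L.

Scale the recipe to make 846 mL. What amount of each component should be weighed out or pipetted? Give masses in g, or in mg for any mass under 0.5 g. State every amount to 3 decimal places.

Scale factor relative to 1 L: 0.846.
copper sulfate pentahydrate: 70 µmol/L × 249.69 g/mol × 0.846 L ÷ 1000 = 14.787 mg
sodium pyruvate: 18 mmol/L × 110.04 g/mol × 0.846 L ÷ 1000 = 1.676 g
L-leucine: 0.242 g/L × 0.846 L = 0.204732 g = 204.732 mg

copper sulfate pentahydrate 14.787 mg; sodium pyruvate 1.676 g; L-leucine 204.732 mg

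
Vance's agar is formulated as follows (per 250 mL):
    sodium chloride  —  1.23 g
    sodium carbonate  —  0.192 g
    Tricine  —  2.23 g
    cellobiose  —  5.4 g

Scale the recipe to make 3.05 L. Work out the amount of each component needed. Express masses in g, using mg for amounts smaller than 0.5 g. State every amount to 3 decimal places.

Ratio of target to recipe volume: 3050 / 250 = 12.2.
sodium chloride: 1.23 g × (3050 mL / 250 mL) = 15.006 g
sodium carbonate: 0.192 g × (3050 mL / 250 mL) = 2.342 g
Tricine: 2.23 g × (3050 mL / 250 mL) = 27.206 g
cellobiose: 5.4 g × (3050 mL / 250 mL) = 65.880 g

sodium chloride 15.006 g; sodium carbonate 2.342 g; Tricine 27.206 g; cellobiose 65.880 g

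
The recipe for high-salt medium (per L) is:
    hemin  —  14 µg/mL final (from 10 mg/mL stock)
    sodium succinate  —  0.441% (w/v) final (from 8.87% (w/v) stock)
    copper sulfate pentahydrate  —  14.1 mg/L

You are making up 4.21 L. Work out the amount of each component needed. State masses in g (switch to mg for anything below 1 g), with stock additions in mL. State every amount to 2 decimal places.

hemin 5.89 mL; sodium succinate 209.31 mL; copper sulfate pentahydrate 59.36 mg

Scale factor relative to 1 L: 4.21.
hemin: dilute stock: 14 µg/mL × 4210 mL ÷ 10000 µg/mL = 5.89 mL
sodium succinate: V = C2·V2/C1 = 0.441% ÷ 8.87% × 4210 mL = 209.31 mL
copper sulfate pentahydrate: 14.1 mg/L × 4.21 L = 59.36 mg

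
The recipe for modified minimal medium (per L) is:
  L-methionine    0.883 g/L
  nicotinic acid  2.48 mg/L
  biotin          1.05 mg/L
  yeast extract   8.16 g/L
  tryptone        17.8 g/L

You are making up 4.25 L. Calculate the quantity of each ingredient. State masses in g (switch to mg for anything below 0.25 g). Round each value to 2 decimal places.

L-methionine 3.75 g; nicotinic acid 10.54 mg; biotin 4.46 mg; yeast extract 34.68 g; tryptone 75.65 g

Working volume: 4.25 L.
L-methionine: 0.883 g/L × 4.25 L = 3.75 g
nicotinic acid: 2.48 mg/L × 4.25 L = 10.54 mg
biotin: 1.05 mg/L × 4.25 L = 4.46 mg
yeast extract: 8.16 g/L × 4.25 L = 34.68 g
tryptone: 17.8 g/L × 4.25 L = 75.65 g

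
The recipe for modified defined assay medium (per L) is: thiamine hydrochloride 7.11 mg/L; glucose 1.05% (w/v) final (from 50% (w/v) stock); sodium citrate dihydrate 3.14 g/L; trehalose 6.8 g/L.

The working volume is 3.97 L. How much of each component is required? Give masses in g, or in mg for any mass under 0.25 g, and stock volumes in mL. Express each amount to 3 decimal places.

Scale factor relative to 1 L: 3.97.
thiamine hydrochloride: 7.11 mg/L × 3.97 L = 28.227 mg
glucose: dilute stock: 1.05% ÷ 50% × 3970 mL = 83.370 mL
sodium citrate dihydrate: 3.14 g/L × 3.97 L = 12.466 g
trehalose: 6.8 g/L × 3.97 L = 26.996 g

thiamine hydrochloride 28.227 mg; glucose 83.370 mL; sodium citrate dihydrate 12.466 g; trehalose 26.996 g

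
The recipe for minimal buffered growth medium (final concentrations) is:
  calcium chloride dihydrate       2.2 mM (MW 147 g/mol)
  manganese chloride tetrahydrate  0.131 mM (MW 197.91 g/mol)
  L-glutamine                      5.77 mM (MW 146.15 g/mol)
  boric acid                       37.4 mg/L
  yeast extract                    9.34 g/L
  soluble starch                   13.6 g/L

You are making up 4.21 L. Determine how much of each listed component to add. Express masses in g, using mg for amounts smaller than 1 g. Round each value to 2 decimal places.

calcium chloride dihydrate 1.36 g; manganese chloride tetrahydrate 109.15 mg; L-glutamine 3.55 g; boric acid 157.45 mg; yeast extract 39.32 g; soluble starch 57.26 g

Scale factor relative to 1 L: 4.21.
calcium chloride dihydrate: 2.2 mmol/L × 147 g/mol × 4.21 L ÷ 1000 = 1.36 g
manganese chloride tetrahydrate: 0.131 mmol/L × 197.91 mg/mmol × 4.21 L = 109.15 mg
L-glutamine: 5.77 mmol/L × 146.15 g/mol × 4.21 L ÷ 1000 = 3.55 g
boric acid: 37.4 mg/L × 4.21 L = 157.45 mg
yeast extract: 9.34 g/L × 4.21 L = 39.32 g
soluble starch: 13.6 g/L × 4.21 L = 57.26 g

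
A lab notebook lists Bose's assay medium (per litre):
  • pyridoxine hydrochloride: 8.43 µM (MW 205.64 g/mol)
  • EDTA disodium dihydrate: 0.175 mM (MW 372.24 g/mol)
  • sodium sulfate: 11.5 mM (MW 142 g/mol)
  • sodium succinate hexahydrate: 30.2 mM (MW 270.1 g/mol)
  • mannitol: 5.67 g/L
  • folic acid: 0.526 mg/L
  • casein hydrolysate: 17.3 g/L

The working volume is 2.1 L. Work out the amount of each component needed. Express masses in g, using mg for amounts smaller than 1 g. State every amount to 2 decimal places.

pyridoxine hydrochloride 3.64 mg; EDTA disodium dihydrate 136.80 mg; sodium sulfate 3.43 g; sodium succinate hexahydrate 17.13 g; mannitol 11.91 g; folic acid 1.10 mg; casein hydrolysate 36.33 g

Working volume: 2.1 L.
pyridoxine hydrochloride: 8.43 µmol/L × 205.64 g/mol × 2.1 L ÷ 1000 = 3.64 mg
EDTA disodium dihydrate: 0.175 mmol/L × 372.24 mg/mmol × 2.1 L = 136.80 mg
sodium sulfate: 11.5 mmol/L × 142 g/mol × 2.1 L ÷ 1000 = 3.43 g
sodium succinate hexahydrate: 30.2 mmol/L × 270.1 g/mol × 2.1 L ÷ 1000 = 17.13 g
mannitol: 5.67 g/L × 2.1 L = 11.91 g
folic acid: 0.526 mg/L × 2.1 L = 1.10 mg
casein hydrolysate: 17.3 g/L × 2.1 L = 36.33 g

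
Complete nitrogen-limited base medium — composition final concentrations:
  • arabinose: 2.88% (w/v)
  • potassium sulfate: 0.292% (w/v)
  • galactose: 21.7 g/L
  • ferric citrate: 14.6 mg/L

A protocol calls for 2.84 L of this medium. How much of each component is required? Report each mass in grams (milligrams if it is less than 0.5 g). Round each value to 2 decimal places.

Scale factor relative to 1 L: 2.84.
arabinose: 2.88 g per 100 mL × 2840 mL ÷ 100 = 81.79 g
potassium sulfate: 0.292% w/v = 2.92 g/L → 2.92 × 2.84 L = 8.29 g
galactose: 21.7 g/L × 2.84 L = 61.63 g
ferric citrate: 14.6 mg/L × 2.84 L = 41.46 mg

arabinose 81.79 g; potassium sulfate 8.29 g; galactose 61.63 g; ferric citrate 41.46 mg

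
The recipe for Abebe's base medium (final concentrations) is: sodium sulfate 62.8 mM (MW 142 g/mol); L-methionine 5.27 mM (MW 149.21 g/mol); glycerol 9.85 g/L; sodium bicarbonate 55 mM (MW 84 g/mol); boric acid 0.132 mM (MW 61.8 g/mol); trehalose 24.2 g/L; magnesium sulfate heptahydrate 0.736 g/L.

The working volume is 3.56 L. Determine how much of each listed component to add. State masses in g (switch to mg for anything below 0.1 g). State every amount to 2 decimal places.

sodium sulfate 31.75 g; L-methionine 2.80 g; glycerol 35.07 g; sodium bicarbonate 16.45 g; boric acid 29.04 mg; trehalose 86.15 g; magnesium sulfate heptahydrate 2.62 g

Scale factor relative to 1 L: 3.56.
sodium sulfate: 62.8 mmol/L × 142 g/mol × 3.56 L ÷ 1000 = 31.75 g
L-methionine: 5.27 mmol/L × 149.21 g/mol × 3.56 L ÷ 1000 = 2.80 g
glycerol: 9.85 g/L × 3.56 L = 35.07 g
sodium bicarbonate: 55 mmol/L × 84 g/mol × 3.56 L ÷ 1000 = 16.45 g
boric acid: 0.132 mmol/L × 61.8 mg/mmol × 3.56 L = 29.04 mg
trehalose: 24.2 g/L × 3.56 L = 86.15 g
magnesium sulfate heptahydrate: 0.736 g/L × 3.56 L = 2.62 g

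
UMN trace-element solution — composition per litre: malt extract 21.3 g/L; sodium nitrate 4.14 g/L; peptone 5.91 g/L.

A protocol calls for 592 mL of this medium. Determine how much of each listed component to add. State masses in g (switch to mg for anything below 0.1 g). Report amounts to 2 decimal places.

malt extract 12.61 g; sodium nitrate 2.45 g; peptone 3.50 g

Working volume: 592 mL = 0.592 L.
malt extract: 21.3 g/L × 0.592 L = 12.61 g
sodium nitrate: 4.14 g/L × 0.592 L = 2.45 g
peptone: 5.91 g/L × 0.592 L = 3.50 g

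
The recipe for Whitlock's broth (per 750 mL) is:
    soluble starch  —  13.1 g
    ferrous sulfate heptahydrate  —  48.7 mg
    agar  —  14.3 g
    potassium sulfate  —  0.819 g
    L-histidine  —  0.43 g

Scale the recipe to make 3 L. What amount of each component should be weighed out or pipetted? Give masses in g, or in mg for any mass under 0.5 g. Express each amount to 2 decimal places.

soluble starch 52.40 g; ferrous sulfate heptahydrate 194.80 mg; agar 57.20 g; potassium sulfate 3.28 g; L-histidine 1.72 g

Scale factor = 3000 mL / 750 mL = 4.
soluble starch: 13.1 g × (3000 mL / 750 mL) = 52.40 g
ferrous sulfate heptahydrate: 48.7 mg × (3000 mL / 750 mL) = 194.80 mg
agar: 14.3 g × (3000 mL / 750 mL) = 57.20 g
potassium sulfate: 0.819 g × (3000 mL / 750 mL) = 3.28 g
L-histidine: 0.43 g × (3000 mL / 750 mL) = 1.72 g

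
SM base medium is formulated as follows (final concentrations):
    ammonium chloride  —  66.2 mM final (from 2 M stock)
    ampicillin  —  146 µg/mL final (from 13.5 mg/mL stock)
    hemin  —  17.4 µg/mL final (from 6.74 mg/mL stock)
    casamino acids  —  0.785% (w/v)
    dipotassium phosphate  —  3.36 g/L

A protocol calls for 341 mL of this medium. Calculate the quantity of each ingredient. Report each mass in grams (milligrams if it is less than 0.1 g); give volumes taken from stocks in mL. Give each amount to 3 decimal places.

Working volume: 341 mL = 0.341 L.
ammonium chloride: C1V1 = C2V2 → 66.2 mM × 341 mL ÷ 2000 mM = 11.287 mL
ampicillin: V = C2·V2/C1 = 146 µg/mL × 341 mL ÷ 13500 µg/mL = 3.688 mL
hemin: dilute stock: 17.4 µg/mL × 341 mL ÷ 6740 µg/mL = 0.880 mL
casamino acids: 0.785 g per 100 mL × 341 mL ÷ 100 = 2.677 g
dipotassium phosphate: 3.36 g/L × 0.341 L = 1.146 g

ammonium chloride 11.287 mL; ampicillin 3.688 mL; hemin 0.880 mL; casamino acids 2.677 g; dipotassium phosphate 1.146 g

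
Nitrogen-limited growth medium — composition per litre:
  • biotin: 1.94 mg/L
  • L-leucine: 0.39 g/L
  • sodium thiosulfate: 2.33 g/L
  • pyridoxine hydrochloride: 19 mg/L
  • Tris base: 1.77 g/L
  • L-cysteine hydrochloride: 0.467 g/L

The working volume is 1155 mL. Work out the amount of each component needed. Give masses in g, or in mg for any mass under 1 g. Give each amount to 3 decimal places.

Scale factor relative to 1 L: 1.155.
biotin: 1.94 mg/L × 1.155 L = 2.241 mg
L-leucine: 0.39 g/L × 1.155 L = 0.45045 g = 450.450 mg
sodium thiosulfate: 2.33 g/L × 1.155 L = 2.691 g
pyridoxine hydrochloride: 19 mg/L × 1.155 L = 21.945 mg
Tris base: 1.77 g/L × 1.155 L = 2.044 g
L-cysteine hydrochloride: 0.467 g/L × 1.155 L = 0.539385 g = 539.385 mg

biotin 2.241 mg; L-leucine 450.450 mg; sodium thiosulfate 2.691 g; pyridoxine hydrochloride 21.945 mg; Tris base 2.044 g; L-cysteine hydrochloride 539.385 mg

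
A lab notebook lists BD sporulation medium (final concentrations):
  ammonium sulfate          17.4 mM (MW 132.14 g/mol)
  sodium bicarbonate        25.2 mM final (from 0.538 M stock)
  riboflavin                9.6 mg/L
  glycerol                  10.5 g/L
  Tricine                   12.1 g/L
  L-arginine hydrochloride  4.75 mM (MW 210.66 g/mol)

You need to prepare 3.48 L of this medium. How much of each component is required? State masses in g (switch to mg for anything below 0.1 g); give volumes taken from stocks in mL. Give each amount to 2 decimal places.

ammonium sulfate 8.00 g; sodium bicarbonate 163.00 mL; riboflavin 33.41 mg; glycerol 36.54 g; Tricine 42.11 g; L-arginine hydrochloride 3.48 g

Working volume: 3.48 L.
ammonium sulfate: 17.4 mmol/L × 132.14 g/mol × 3.48 L ÷ 1000 = 8.00 g
sodium bicarbonate: V = C2·V2/C1 = 25.2 mM × 3480 mL ÷ 538 mM = 163.00 mL
riboflavin: 9.6 mg/L × 3.48 L = 33.41 mg
glycerol: 10.5 g/L × 3.48 L = 36.54 g
Tricine: 12.1 g/L × 3.48 L = 42.11 g
L-arginine hydrochloride: 4.75 mmol/L × 210.66 g/mol × 3.48 L ÷ 1000 = 3.48 g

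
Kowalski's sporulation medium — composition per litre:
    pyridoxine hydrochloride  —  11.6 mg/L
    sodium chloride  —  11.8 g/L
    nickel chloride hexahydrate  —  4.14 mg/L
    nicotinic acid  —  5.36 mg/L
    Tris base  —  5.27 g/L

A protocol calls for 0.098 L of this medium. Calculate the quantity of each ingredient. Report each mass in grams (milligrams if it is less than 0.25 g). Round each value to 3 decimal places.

pyridoxine hydrochloride 1.137 mg; sodium chloride 1.156 g; nickel chloride hexahydrate 0.406 mg; nicotinic acid 0.525 mg; Tris base 0.516 g

Working volume: 0.098 L.
pyridoxine hydrochloride: 11.6 mg/L × 0.098 L = 1.137 mg
sodium chloride: 11.8 g/L × 0.098 L = 1.156 g
nickel chloride hexahydrate: 4.14 mg/L × 0.098 L = 0.406 mg
nicotinic acid: 5.36 mg/L × 0.098 L = 0.525 mg
Tris base: 5.27 g/L × 0.098 L = 0.516 g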